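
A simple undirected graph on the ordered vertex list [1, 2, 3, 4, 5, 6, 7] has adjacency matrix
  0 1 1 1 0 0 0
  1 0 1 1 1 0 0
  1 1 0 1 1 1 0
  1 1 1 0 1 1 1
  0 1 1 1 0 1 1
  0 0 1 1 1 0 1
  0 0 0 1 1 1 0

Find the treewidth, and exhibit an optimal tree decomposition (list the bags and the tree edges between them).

Treewidth 3.
One optimal decomposition is:
Bags: B1 = {2, 3, 4, 5}  B2 = {1, 2, 3, 4}  B3 = {3, 4, 5, 6}  B4 = {4, 5, 6, 7}
Tree: B1–B2, B1–B3, B3–B4

Every bag has size at most 4, so the width is 4 − 1 = 3 and tw(G) ≤ 3. On the other hand G contains the 4-clique {1, 2, 3, 4}. A clique must lie in a single bag of any decomposition, so no decomposition can have width below 3. The upper and lower bounds meet at 3, so that is the treewidth.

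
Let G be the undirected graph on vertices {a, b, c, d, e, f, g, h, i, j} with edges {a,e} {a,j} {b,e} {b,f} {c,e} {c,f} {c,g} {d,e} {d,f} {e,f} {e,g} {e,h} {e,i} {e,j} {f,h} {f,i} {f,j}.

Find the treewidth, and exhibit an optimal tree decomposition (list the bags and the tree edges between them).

Treewidth 2.
One optimal decomposition is:
Bags: B1 = {e, f, i}  B2 = {e, f, j}  B3 = {b, e, f}  B4 = {d, e, f}  B5 = {c, e, f}  B6 = {e, f, h}  B7 = {c, e, g}  B8 = {a, e, j}
Tree: B1–B2, B1–B3, B3–B4, B2–B5, B4–B6, B5–B7, B2–B8

The largest bag has 3 vertices, giving width 2; this decomposition certifies tw(G) ≤ 2. For the lower bound, the 3 vertices {c, e, g} are pairwise adjacent, and any tree decomposition puts a clique entirely inside one bag — forcing width ≥ 2. The upper and lower bounds meet at 2, so that is the treewidth.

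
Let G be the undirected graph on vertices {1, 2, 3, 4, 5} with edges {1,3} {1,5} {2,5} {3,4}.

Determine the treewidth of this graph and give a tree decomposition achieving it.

Each bag holds 2 vertices, so the decomposition has width 1, which upper-bounds the treewidth. G has an edge, so its treewidth is at least 1. Combining the bounds, tw(G) = 1.

Treewidth 1.
One optimal decomposition is:
Bags: B1 = {3, 4}  B2 = {1, 3}  B3 = {1, 5}  B4 = {2, 5}
Tree: B1–B2, B2–B3, B3–B4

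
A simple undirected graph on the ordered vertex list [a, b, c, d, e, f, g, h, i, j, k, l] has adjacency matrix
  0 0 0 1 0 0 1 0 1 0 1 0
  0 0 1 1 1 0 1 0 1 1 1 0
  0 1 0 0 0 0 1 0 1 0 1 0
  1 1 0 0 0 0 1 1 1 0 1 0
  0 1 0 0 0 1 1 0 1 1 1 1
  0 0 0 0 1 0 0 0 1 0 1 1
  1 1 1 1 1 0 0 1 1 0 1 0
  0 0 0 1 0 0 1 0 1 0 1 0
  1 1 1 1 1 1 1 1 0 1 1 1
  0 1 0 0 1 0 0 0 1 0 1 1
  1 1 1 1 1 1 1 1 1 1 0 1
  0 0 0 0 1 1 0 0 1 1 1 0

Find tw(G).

4

A width-4 tree decomposition is:
Bags: B1 = {b, d, g, i, k}  B2 = {b, e, g, i, k}  B3 = {b, e, i, j, k}  B4 = {a, d, g, i, k}  B5 = {e, i, j, k, l}  B6 = {d, g, h, i, k}  B7 = {b, c, g, i, k}  B8 = {e, f, i, k, l}
Tree: B1–B2, B2–B3, B1–B4, B3–B5, B1–B6, B2–B7, B5–B8
Every bag has size at most 5, so the width is 5 − 1 = 4 and tw(G) ≤ 4. Conversely, {d, g, h, i, k} is a clique of size 5, and the vertices of any clique must share a bag in every tree decomposition; so some bag has ≥ 5 vertices and tw(G) ≥ 4. Therefore the treewidth is 4.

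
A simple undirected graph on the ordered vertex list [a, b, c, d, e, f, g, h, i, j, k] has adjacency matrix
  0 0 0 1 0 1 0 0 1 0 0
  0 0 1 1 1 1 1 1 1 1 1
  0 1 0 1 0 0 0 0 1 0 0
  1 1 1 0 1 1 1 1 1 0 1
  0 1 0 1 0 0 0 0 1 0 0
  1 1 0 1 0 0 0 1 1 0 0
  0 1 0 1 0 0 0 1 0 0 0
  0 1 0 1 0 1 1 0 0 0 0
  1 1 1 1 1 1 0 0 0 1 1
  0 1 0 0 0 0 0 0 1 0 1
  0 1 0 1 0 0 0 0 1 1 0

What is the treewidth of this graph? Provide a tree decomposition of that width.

Treewidth 3.
Bags: B1 = {b, d, e, i}  B2 = {b, d, i, k}  B3 = {b, c, d, i}  B4 = {b, d, f, i}  B5 = {a, d, f, i}  B6 = {b, d, f, h}  B7 = {b, i, j, k}  B8 = {b, d, g, h}
Tree: B1–B2, B2–B3, B2–B4, B4–B5, B4–B6, B2–B7, B6–B8

The largest bag has 4 vertices, giving width 3; this decomposition certifies tw(G) ≤ 3. For the lower bound, the 4 vertices {a, d, f, i} are pairwise adjacent, and any tree decomposition puts a clique entirely inside one bag — forcing width ≥ 3. Hence tw(G) = 3 exactly.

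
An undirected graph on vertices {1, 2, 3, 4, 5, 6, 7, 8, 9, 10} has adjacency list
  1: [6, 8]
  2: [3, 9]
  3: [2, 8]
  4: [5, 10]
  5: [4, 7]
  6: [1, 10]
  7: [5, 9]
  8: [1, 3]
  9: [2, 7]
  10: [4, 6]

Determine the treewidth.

A width-2 tree decomposition is:
Bags: B1 = {2, 3, 9}  B2 = {3, 8, 9}  B3 = {1, 8, 9}  B4 = {1, 6, 9}  B5 = {6, 9, 10}  B6 = {4, 9, 10}  B7 = {4, 5, 9}  B8 = {5, 7, 9}
Tree: B1–B2, B2–B3, B3–B4, B4–B5, B5–B6, B6–B7, B7–B8
Every bag has size at most 3, so the width is 3 − 1 = 2 and tw(G) ≤ 2. Since 9–2–3–8–1–6–10–4–5–7–9 is a cycle in G, G is not acyclic. Forests are exactly the graphs of treewidth ≤ 1, so tw(G) ≥ 2. Hence tw(G) = 2 exactly.

2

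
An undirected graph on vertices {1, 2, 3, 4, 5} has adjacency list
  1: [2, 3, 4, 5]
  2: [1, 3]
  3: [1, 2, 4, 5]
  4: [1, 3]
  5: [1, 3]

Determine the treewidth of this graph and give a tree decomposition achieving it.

Treewidth 2.
One optimal decomposition is:
Bags: B1 = {1, 3, 4}  B2 = {1, 2, 3}  B3 = {1, 3, 5}
Tree: B1–B2, B1–B3

The largest bag has 3 vertices, giving width 2; this decomposition certifies tw(G) ≤ 2. For the lower bound, the 3 vertices {1, 2, 3} are pairwise adjacent, and any tree decomposition puts a clique entirely inside one bag — forcing width ≥ 2. Therefore the treewidth is 2.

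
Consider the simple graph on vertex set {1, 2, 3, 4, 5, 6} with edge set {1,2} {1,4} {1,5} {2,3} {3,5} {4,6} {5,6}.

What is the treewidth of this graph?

2

A width-2 tree decomposition is:
Bags: B1 = {4, 5, 6}  B2 = {1, 4, 5}  B3 = {1, 3, 5}  B4 = {1, 2, 3}
Tree: B1–B2, B2–B3, B3–B4
The largest bag has 3 vertices, giving width 2; this decomposition certifies tw(G) ≤ 2. The edges 6–4–1–5–6 form a cycle, so G is not a tree and its treewidth is at least 2. Combining the bounds, tw(G) = 2.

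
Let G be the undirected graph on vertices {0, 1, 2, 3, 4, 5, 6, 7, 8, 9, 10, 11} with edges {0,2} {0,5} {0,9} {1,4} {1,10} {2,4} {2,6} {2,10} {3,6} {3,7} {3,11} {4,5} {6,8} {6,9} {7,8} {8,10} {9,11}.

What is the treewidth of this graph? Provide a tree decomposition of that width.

Treewidth 3.
One optimal decomposition is:
Bags: B1 = {3, 7, 8, 11}  B2 = {3, 6, 8, 11}  B3 = {6, 8, 9, 11}  B4 = {6, 8, 9, 10}  B5 = {2, 6, 9, 10}  B6 = {0, 2, 9, 10}  B7 = {0, 1, 2, 10}  B8 = {0, 1, 2, 4}  B9 = {0, 1, 4, 5}
Tree: B1–B2, B2–B3, B3–B4, B4–B5, B5–B6, B6–B7, B7–B8, B8–B9

Every bag has size at most 4, so the width is 4 − 1 = 3 and tw(G) ≤ 3. For the lower bound: the 4 vertex sets {3,7,11}, {8}, {6}, {0,2,9,10} are disjoint, each induces a connected subgraph, and every pair is joined by at least one edge of G. Contracting each set to a single vertex therefore yields K_{4} as a minor, and since treewidth is minor-monotone, tw(G) ≥ tw(K_{4}) = 3. The upper and lower bounds meet at 3, so that is the treewidth.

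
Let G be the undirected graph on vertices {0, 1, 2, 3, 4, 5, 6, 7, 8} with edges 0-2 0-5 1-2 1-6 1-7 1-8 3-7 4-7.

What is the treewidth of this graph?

1

A width-1 tree decomposition is:
Bags: B1 = {1, 2}  B2 = {1, 7}  B3 = {4, 7}  B4 = {0, 2}  B5 = {1, 8}  B6 = {0, 5}  B7 = {3, 7}  B8 = {1, 6}
Tree: B1–B2, B2–B3, B1–B4, B1–B5, B4–B6, B2–B7, B2–B8
Each bag holds 2 vertices, so the decomposition has width 1, which upper-bounds the treewidth. G has an edge, so its treewidth is at least 1. Combining the bounds, tw(G) = 1.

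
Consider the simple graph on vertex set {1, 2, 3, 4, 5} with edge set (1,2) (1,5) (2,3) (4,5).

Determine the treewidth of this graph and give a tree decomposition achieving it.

Each bag holds 2 vertices, so the decomposition has width 1, which upper-bounds the treewidth. G has an edge, so its treewidth is at least 1. Hence tw(G) = 1 exactly.

Treewidth 1.
Bags: B1 = {4, 5}  B2 = {1, 5}  B3 = {1, 2}  B4 = {2, 3}
Tree: B1–B2, B2–B3, B3–B4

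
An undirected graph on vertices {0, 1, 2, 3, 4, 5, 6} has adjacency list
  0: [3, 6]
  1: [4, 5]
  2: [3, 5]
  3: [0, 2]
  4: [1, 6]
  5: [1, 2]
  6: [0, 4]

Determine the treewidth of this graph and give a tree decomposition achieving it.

Treewidth 2.
One optimal decomposition is:
Bags: B1 = {1, 4, 6}  B2 = {1, 5, 6}  B3 = {2, 5, 6}  B4 = {2, 3, 6}  B5 = {0, 3, 6}
Tree: B1–B2, B2–B3, B3–B4, B4–B5

Each bag holds 3 vertices, so the decomposition has width 2, which upper-bounds the treewidth. The edges 6–4–1–5–2–3–0–6 form a cycle, so G is not a tree and its treewidth is at least 2. The upper and lower bounds meet at 2, so that is the treewidth.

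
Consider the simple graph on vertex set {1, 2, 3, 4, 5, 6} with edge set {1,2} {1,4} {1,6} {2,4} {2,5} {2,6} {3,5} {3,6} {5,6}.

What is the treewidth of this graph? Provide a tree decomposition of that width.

Every bag has size at most 3, so the width is 3 − 1 = 2 and tw(G) ≤ 2. On the other hand G contains the 3-clique {1, 2, 4}. A clique must lie in a single bag of any decomposition, so no decomposition can have width below 2. Combining the bounds, tw(G) = 2.

Treewidth 2.
One optimal decomposition is:
Bags: B1 = {1, 2, 6}  B2 = {2, 5, 6}  B3 = {3, 5, 6}  B4 = {1, 2, 4}
Tree: B1–B2, B2–B3, B1–B4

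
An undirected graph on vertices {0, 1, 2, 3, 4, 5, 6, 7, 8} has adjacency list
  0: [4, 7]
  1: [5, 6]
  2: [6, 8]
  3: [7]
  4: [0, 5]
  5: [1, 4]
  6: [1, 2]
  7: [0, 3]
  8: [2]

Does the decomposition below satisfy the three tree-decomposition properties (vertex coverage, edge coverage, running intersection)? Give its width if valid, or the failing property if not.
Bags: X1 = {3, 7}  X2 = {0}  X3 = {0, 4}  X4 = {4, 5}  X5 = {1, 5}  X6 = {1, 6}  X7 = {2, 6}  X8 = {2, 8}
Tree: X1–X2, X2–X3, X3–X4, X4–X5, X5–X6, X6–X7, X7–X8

No — edge (7,0) lies in no bag.

A tree decomposition must satisfy three properties: every vertex lies in some bag; for every edge, both endpoints lie together in some bag; and for every vertex, the bags containing it form a connected subtree. Here edge (7,0) lies in no bag, so the decomposition is invalid.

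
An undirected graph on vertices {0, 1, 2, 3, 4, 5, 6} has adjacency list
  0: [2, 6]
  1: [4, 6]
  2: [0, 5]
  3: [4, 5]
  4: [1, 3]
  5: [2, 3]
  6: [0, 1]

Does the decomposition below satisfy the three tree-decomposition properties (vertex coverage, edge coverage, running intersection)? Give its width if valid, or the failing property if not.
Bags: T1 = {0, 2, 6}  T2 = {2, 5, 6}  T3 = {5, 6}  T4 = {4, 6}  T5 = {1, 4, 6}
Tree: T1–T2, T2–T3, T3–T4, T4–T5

No — vertex 3 appears in no bag.

A tree decomposition must satisfy three properties: every vertex lies in some bag; for every edge, both endpoints lie together in some bag; and for every vertex, the bags containing it form a connected subtree. Here vertex 3 appears in no bag, so the decomposition is invalid.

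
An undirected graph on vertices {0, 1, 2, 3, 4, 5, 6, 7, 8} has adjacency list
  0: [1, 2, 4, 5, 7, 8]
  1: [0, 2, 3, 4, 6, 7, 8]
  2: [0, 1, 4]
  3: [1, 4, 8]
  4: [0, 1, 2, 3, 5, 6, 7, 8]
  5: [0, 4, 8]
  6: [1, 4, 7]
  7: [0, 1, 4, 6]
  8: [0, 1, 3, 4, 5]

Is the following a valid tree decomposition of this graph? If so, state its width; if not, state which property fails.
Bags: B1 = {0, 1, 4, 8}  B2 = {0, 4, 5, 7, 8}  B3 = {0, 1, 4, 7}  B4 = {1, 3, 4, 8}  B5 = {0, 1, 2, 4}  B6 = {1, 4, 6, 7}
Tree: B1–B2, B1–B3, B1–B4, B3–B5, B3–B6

No — bags containing vertex 7 are not connected in the tree.

A tree decomposition must satisfy three properties: every vertex lies in some bag; for every edge, both endpoints lie together in some bag; and for every vertex, the bags containing it form a connected subtree. Here bags containing vertex 7 are not connected in the tree, so the decomposition is invalid.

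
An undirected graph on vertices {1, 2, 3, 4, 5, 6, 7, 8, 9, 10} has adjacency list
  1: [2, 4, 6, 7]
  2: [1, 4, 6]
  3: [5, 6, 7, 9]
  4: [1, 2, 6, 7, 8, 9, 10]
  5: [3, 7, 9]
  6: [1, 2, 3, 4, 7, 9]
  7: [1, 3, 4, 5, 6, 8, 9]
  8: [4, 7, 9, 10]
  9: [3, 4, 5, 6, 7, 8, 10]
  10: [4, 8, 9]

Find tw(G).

3

A width-3 tree decomposition is:
Bags: B1 = {4, 6, 7, 9}  B2 = {3, 6, 7, 9}  B3 = {4, 7, 8, 9}  B4 = {1, 4, 6, 7}  B5 = {4, 8, 9, 10}  B6 = {3, 5, 7, 9}  B7 = {1, 2, 4, 6}
Tree: B1–B2, B1–B3, B1–B4, B3–B5, B2–B6, B4–B7
Every bag has size at most 4, so the width is 4 − 1 = 3 and tw(G) ≤ 3. On the other hand G contains the 4-clique {3, 5, 7, 9}. A clique must lie in a single bag of any decomposition, so no decomposition can have width below 3. Therefore the treewidth is 3.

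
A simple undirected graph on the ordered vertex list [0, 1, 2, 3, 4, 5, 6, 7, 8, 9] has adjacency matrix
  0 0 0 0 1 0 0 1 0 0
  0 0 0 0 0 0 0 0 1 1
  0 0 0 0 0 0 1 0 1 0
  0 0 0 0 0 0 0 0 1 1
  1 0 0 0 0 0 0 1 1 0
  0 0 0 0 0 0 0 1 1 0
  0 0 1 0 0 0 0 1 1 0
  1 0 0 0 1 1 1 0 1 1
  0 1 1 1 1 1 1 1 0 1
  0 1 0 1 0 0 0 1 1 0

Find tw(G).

A width-2 tree decomposition is:
Bags: B1 = {6, 7, 8}  B2 = {5, 7, 8}  B3 = {7, 8, 9}  B4 = {3, 8, 9}  B5 = {4, 7, 8}  B6 = {0, 4, 7}  B7 = {2, 6, 8}  B8 = {1, 8, 9}
Tree: B1–B2, B1–B3, B3–B4, B3–B5, B5–B6, B1–B7, B4–B8
Every bag has size at most 3, so the width is 3 − 1 = 2 and tw(G) ≤ 2. Conversely, {0, 4, 7} is a clique of size 3, and the vertices of any clique must share a bag in every tree decomposition; so some bag has ≥ 3 vertices and tw(G) ≥ 2. Therefore the treewidth is 2.

2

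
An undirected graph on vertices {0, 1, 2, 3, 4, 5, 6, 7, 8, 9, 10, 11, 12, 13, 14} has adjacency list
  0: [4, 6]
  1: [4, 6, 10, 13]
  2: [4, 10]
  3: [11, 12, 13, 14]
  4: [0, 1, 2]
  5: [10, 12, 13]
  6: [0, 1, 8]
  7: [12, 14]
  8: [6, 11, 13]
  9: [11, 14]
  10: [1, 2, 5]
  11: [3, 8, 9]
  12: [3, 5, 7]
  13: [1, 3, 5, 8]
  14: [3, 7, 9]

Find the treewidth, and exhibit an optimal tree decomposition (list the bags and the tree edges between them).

Treewidth 3.
One optimal decomposition is:
Bags: B1 = {7, 9, 11, 14}  B2 = {3, 7, 11, 14}  B3 = {3, 7, 11, 12}  B4 = {3, 8, 11, 12}  B5 = {3, 8, 12, 13}  B6 = {5, 8, 12, 13}  B7 = {5, 6, 8, 13}  B8 = {1, 5, 6, 13}  B9 = {1, 5, 6, 10}  B10 = {0, 1, 6, 10}  B11 = {0, 1, 4, 10}  B12 = {0, 2, 4, 10}
Tree: B1–B2, B2–B3, B3–B4, B4–B5, B5–B6, B6–B7, B7–B8, B8–B9, B9–B10, B10–B11, B11–B12

The largest bag has 4 vertices, giving width 3; this decomposition certifies tw(G) ≤ 3. For the lower bound: the 4 vertex sets {7,9,14}, {11}, {3}, {5,8,12,13} are disjoint, each induces a connected subgraph, and every pair is joined by at least one edge of G. Contracting each set to a single vertex therefore yields K_{4} as a minor, and since treewidth is minor-monotone, tw(G) ≥ tw(K_{4}) = 3. Therefore the treewidth is 3.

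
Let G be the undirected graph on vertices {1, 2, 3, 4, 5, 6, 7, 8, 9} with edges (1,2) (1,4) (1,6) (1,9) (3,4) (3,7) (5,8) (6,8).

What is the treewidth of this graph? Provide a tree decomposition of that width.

Treewidth 1.
One such decomposition:
Bags: B1 = {1, 4}  B2 = {1, 6}  B3 = {3, 4}  B4 = {1, 9}  B5 = {6, 8}  B6 = {3, 7}  B7 = {5, 8}  B8 = {1, 2}
Tree: B1–B2, B1–B3, B1–B4, B2–B5, B3–B6, B5–B7, B1–B8

The largest bag has 2 vertices, giving width 1; this decomposition certifies tw(G) ≤ 1. Since G has at least one edge (e.g. 4–1), it is not an edgeless graph, so tw(G) ≥ 1. The upper and lower bounds meet at 1, so that is the treewidth.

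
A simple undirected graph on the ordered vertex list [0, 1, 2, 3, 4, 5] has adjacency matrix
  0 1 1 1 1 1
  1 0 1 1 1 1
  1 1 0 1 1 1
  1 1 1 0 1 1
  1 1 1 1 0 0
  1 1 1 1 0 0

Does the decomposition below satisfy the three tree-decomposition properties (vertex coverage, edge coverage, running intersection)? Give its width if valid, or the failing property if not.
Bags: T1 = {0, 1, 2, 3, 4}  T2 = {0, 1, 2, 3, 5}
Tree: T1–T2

Yes; width 4.

Vertex coverage: the bags together contain {0, 1, 2, 3, 4, 5}, the full vertex set. Edge coverage: each edge of G has both endpoints in at least one bag. Running intersection: for every vertex, the bags containing it form a connected subtree. All three properties hold, so this is a valid tree decomposition of width max|bag| − 1 = 4, and hence tw(G) ≤ 4.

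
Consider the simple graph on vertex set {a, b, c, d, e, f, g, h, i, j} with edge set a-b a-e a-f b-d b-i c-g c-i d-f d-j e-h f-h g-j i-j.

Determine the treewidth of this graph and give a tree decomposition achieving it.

Treewidth 2.
One optimal decomposition is:
Bags: B1 = {e, f, h}  B2 = {a, e, f}  B3 = {a, d, f}  B4 = {a, b, d}  B5 = {b, d, j}  B6 = {b, i, j}  B7 = {g, i, j}  B8 = {c, g, i}
Tree: B1–B2, B2–B3, B3–B4, B4–B5, B5–B6, B6–B7, B7–B8

The largest bag has 3 vertices, giving width 2; this decomposition certifies tw(G) ≤ 2. For the lower bound, G contains the cycle h–e–a–f–h, so G is not a forest; only forests have treewidth ≤ 1, hence tw(G) ≥ 2. Hence tw(G) = 2 exactly.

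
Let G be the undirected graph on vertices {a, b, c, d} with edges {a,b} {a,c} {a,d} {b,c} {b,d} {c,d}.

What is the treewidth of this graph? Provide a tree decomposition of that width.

Treewidth 3.
Bags: B1 = {a, b, c, d}
Tree: (single bag)

A single bag containing all 4 vertices is trivially a valid decomposition of width 3. Conversely, {a, b, c, d} is a clique of size 4, and the vertices of any clique must share a bag in every tree decomposition; so some bag has ≥ 4 vertices and tw(G) ≥ 3. Combining the bounds, tw(G) = 3.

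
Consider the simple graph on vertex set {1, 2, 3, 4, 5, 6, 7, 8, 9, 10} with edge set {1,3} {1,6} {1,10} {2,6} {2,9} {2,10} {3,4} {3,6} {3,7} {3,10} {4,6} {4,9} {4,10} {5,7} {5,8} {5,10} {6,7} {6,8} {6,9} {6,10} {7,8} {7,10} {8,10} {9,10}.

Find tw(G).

3

A width-3 tree decomposition is:
Bags: B1 = {3, 4, 6, 10}  B2 = {3, 6, 7, 10}  B3 = {4, 6, 9, 10}  B4 = {6, 7, 8, 10}  B5 = {5, 7, 8, 10}  B6 = {2, 6, 9, 10}  B7 = {1, 3, 6, 10}
Tree: B1–B2, B1–B3, B2–B4, B4–B5, B3–B6, B2–B7
Every bag has size at most 4, so the width is 4 − 1 = 3 and tw(G) ≤ 3. On the other hand G contains the 4-clique {5, 7, 8, 10}. A clique must lie in a single bag of any decomposition, so no decomposition can have width below 3. Combining the bounds, tw(G) = 3.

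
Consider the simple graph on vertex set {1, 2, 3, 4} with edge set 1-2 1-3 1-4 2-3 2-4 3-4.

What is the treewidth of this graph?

A width-3 tree decomposition is:
Bags: B1 = {1, 2, 3, 4}
Tree: (single bag)
A single bag containing all 4 vertices is trivially a valid decomposition of width 3. For the lower bound, the 4 vertices {1, 2, 3, 4} are pairwise adjacent, and any tree decomposition puts a clique entirely inside one bag — forcing width ≥ 3. Combining the bounds, tw(G) = 3.

3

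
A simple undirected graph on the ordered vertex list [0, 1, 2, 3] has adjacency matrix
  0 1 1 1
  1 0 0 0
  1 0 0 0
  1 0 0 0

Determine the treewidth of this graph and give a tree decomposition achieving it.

Treewidth 1.
Bags: B1 = {0, 3}  B2 = {0, 2}  B3 = {0, 1}
Tree: B1–B2, B2–B3

The largest bag has 2 vertices, giving width 1; this decomposition certifies tw(G) ≤ 1. Since G has at least one edge (e.g. 3–0), it is not an edgeless graph, so tw(G) ≥ 1. Hence tw(G) = 1 exactly.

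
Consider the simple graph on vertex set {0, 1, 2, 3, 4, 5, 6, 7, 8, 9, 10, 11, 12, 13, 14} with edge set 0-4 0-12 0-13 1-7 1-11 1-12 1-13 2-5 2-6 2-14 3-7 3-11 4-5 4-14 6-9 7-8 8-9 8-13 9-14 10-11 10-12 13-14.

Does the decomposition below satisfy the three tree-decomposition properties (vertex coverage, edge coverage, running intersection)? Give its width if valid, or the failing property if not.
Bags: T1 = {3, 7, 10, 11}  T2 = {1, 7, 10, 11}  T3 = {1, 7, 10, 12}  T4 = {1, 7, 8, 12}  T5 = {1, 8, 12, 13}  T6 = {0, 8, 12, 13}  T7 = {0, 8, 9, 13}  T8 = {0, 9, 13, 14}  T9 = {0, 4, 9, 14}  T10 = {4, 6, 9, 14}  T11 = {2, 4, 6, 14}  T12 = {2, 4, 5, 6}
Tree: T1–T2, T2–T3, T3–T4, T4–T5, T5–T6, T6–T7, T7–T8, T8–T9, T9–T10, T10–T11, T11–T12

Yes; width 3.

Checking the three conditions: (i) the bags cover all of {0, 1, 2, 3, 4, 5, 6, 7, 8, 9, 10, 11, 12, 13, 14}; (ii) for each edge, some bag contains both endpoints; (iii) the bags containing any fixed vertex form a subtree. All hold, so the decomposition is valid with width 4 − 1 = 3.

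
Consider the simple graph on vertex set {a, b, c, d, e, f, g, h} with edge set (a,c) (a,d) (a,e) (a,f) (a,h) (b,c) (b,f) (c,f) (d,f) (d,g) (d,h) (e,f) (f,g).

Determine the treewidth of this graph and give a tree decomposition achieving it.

Each bag holds 3 vertices, so the decomposition has width 2, which upper-bounds the treewidth. For the lower bound, the 3 vertices {a, d, h} are pairwise adjacent, and any tree decomposition puts a clique entirely inside one bag — forcing width ≥ 2. Combining the bounds, tw(G) = 2.

Treewidth 2.
Bags: B1 = {a, d, f}  B2 = {a, d, h}  B3 = {a, e, f}  B4 = {a, c, f}  B5 = {d, f, g}  B6 = {b, c, f}
Tree: B1–B2, B1–B3, B1–B4, B1–B5, B4–B6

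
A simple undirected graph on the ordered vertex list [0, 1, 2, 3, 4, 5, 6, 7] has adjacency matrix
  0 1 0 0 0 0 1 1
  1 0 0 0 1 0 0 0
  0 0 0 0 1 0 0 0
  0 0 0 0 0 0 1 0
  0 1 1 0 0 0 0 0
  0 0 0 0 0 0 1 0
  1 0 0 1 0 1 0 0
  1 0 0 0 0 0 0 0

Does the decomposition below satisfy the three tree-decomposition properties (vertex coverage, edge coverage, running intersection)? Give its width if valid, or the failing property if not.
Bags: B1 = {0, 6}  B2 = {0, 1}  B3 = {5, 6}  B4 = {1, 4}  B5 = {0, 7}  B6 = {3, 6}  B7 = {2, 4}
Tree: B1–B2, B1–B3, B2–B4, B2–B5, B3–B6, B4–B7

Yes; width 1.

Every vertex of G appears in some bag (union = {0, 1, 2, 3, 4, 5, 6, 7}); every edge is covered by a bag; and for each vertex v the set of bags containing v is connected in the bag tree. The decomposition is therefore valid. The largest bag has 2 vertices, so the width is 1.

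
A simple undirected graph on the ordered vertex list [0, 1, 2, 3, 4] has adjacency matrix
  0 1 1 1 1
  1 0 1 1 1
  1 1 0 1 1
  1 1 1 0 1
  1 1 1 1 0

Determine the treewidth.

4

A width-4 tree decomposition is:
Bags: B1 = {0, 1, 2, 3, 4}
Tree: (single bag)
A single bag containing all 5 vertices is trivially a valid decomposition of width 4. For the lower bound, the 5 vertices {0, 1, 2, 3, 4} are pairwise adjacent, and any tree decomposition puts a clique entirely inside one bag — forcing width ≥ 4. Therefore the treewidth is 4.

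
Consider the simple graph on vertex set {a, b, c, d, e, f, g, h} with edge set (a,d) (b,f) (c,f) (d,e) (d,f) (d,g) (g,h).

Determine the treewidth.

1

A width-1 tree decomposition is:
Bags: B1 = {d, f}  B2 = {b, f}  B3 = {d, g}  B4 = {g, h}  B5 = {c, f}  B6 = {a, d}  B7 = {d, e}
Tree: B1–B2, B1–B3, B3–B4, B2–B5, B3–B6, B1–B7
Each bag holds 2 vertices, so the decomposition has width 1, which upper-bounds the treewidth. Any graph with an edge has treewidth ≥ 1, and G has the edge d–f. Combining the bounds, tw(G) = 1.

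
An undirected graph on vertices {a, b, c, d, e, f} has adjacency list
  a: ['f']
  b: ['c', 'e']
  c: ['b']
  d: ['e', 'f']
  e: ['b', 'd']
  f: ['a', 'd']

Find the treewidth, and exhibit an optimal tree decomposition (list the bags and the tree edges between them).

Each bag holds 2 vertices, so the decomposition has width 1, which upper-bounds the treewidth. Any graph with an edge has treewidth ≥ 1, and G has the edge a–f. Hence tw(G) = 1 exactly.

Treewidth 1.
One optimal decomposition is:
Bags: B1 = {a, f}  B2 = {d, f}  B3 = {d, e}  B4 = {b, e}  B5 = {b, c}
Tree: B1–B2, B2–B3, B3–B4, B4–B5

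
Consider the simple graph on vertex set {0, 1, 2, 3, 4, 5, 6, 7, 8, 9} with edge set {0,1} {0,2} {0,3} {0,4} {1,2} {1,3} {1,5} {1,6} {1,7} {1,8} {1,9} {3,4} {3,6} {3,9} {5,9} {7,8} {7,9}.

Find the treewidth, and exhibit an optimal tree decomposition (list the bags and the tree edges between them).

The largest bag has 3 vertices, giving width 2; this decomposition certifies tw(G) ≤ 2. On the other hand G contains the 3-clique {0, 1, 2}. A clique must lie in a single bag of any decomposition, so no decomposition can have width below 2. Hence tw(G) = 2 exactly.

Treewidth 2.
One optimal decomposition is:
Bags: B1 = {0, 1, 3}  B2 = {1, 3, 6}  B3 = {1, 3, 9}  B4 = {1, 7, 9}  B5 = {1, 5, 9}  B6 = {0, 1, 2}  B7 = {1, 7, 8}  B8 = {0, 3, 4}
Tree: B1–B2, B1–B3, B3–B4, B4–B5, B1–B6, B4–B7, B1–B8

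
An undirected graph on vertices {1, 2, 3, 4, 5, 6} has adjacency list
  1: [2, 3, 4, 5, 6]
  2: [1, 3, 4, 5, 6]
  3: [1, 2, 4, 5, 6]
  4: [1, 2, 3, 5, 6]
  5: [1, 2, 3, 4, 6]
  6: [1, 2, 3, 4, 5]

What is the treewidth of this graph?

5

A width-5 tree decomposition is:
Bags: B1 = {1, 2, 3, 4, 5, 6}
Tree: (single bag)
With just one bag of size 6, the width is 6 − 1 = 5, so tw(G) ≤ 5. On the other hand G contains the 6-clique {1, 2, 3, 4, 5, 6}. A clique must lie in a single bag of any decomposition, so no decomposition can have width below 5. Combining the bounds, tw(G) = 5.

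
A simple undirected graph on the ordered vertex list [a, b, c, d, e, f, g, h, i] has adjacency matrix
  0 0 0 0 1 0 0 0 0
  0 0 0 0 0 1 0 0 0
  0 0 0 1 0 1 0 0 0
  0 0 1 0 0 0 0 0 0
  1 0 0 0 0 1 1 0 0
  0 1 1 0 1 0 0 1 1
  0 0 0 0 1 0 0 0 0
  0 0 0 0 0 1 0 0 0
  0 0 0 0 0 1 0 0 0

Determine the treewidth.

1

A width-1 tree decomposition is:
Bags: B1 = {e, f}  B2 = {c, f}  B3 = {f, h}  B4 = {c, d}  B5 = {a, e}  B6 = {f, i}  B7 = {b, f}  B8 = {e, g}
Tree: B1–B2, B2–B3, B2–B4, B1–B5, B3–B6, B3–B7, B1–B8
The largest bag has 2 vertices, giving width 1; this decomposition certifies tw(G) ≤ 1. G has an edge, so its treewidth is at least 1. The upper and lower bounds meet at 1, so that is the treewidth.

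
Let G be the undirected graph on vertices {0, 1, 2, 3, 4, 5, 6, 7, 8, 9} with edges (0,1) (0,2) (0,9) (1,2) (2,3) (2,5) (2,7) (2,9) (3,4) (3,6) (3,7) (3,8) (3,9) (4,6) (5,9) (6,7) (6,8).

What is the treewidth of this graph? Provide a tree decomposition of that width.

The largest bag has 3 vertices, giving width 2; this decomposition certifies tw(G) ≤ 2. Conversely, {3, 6, 8} is a clique of size 3, and the vertices of any clique must share a bag in every tree decomposition; so some bag has ≥ 3 vertices and tw(G) ≥ 2. Hence tw(G) = 2 exactly.

Treewidth 2.
Bags: B1 = {2, 3, 7}  B2 = {2, 3, 9}  B3 = {0, 2, 9}  B4 = {3, 6, 7}  B5 = {2, 5, 9}  B6 = {3, 4, 6}  B7 = {0, 1, 2}  B8 = {3, 6, 8}
Tree: B1–B2, B2–B3, B1–B4, B3–B5, B4–B6, B3–B7, B6–B8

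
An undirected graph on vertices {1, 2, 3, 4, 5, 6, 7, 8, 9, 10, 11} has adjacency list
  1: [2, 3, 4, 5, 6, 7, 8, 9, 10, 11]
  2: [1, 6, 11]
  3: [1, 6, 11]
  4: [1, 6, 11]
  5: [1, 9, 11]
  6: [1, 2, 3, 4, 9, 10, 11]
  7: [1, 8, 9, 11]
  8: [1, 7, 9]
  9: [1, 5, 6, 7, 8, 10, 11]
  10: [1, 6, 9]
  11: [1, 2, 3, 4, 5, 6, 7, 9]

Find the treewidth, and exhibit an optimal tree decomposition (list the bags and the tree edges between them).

Every bag has size at most 4, so the width is 4 − 1 = 3 and tw(G) ≤ 3. Conversely, {1, 7, 8, 9} is a clique of size 4, and the vertices of any clique must share a bag in every tree decomposition; so some bag has ≥ 4 vertices and tw(G) ≥ 3. Hence tw(G) = 3 exactly.

Treewidth 3.
Bags: B1 = {1, 4, 6, 11}  B2 = {1, 3, 6, 11}  B3 = {1, 6, 9, 11}  B4 = {1, 2, 6, 11}  B5 = {1, 6, 9, 10}  B6 = {1, 7, 9, 11}  B7 = {1, 5, 9, 11}  B8 = {1, 7, 8, 9}
Tree: B1–B2, B2–B3, B1–B4, B3–B5, B3–B6, B3–B7, B6–B8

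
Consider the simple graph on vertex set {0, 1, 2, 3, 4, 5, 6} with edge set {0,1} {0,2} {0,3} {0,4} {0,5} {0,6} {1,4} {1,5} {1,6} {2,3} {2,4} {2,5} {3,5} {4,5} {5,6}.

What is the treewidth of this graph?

3

A width-3 tree decomposition is:
Bags: B1 = {0, 2, 4, 5}  B2 = {0, 1, 4, 5}  B3 = {0, 1, 5, 6}  B4 = {0, 2, 3, 5}
Tree: B1–B2, B2–B3, B1–B4
The largest bag has 4 vertices, giving width 3; this decomposition certifies tw(G) ≤ 3. On the other hand G contains the 4-clique {0, 1, 4, 5}. A clique must lie in a single bag of any decomposition, so no decomposition can have width below 3. Combining the bounds, tw(G) = 3.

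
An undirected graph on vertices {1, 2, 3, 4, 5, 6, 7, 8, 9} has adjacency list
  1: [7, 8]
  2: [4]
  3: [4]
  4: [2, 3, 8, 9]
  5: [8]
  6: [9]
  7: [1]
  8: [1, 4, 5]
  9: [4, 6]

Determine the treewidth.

1

A width-1 tree decomposition is:
Bags: B1 = {4, 8}  B2 = {4, 9}  B3 = {5, 8}  B4 = {1, 8}  B5 = {2, 4}  B6 = {6, 9}  B7 = {1, 7}  B8 = {3, 4}
Tree: B1–B2, B1–B3, B1–B4, B1–B5, B2–B6, B4–B7, B1–B8
Every bag has size at most 2, so the width is 2 − 1 = 1 and tw(G) ≤ 1. Since G has at least one edge (e.g. 4–8), it is not an edgeless graph, so tw(G) ≥ 1. Hence tw(G) = 1 exactly.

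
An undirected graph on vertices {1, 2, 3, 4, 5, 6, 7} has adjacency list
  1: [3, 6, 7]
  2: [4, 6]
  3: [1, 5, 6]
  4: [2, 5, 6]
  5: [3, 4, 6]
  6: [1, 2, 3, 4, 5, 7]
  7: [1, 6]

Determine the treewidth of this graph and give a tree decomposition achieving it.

Every bag has size at most 3, so the width is 3 − 1 = 2 and tw(G) ≤ 2. Conversely, {1, 3, 6} is a clique of size 3, and the vertices of any clique must share a bag in every tree decomposition; so some bag has ≥ 3 vertices and tw(G) ≥ 2. The upper and lower bounds meet at 2, so that is the treewidth.

Treewidth 2.
One optimal decomposition is:
Bags: B1 = {3, 5, 6}  B2 = {4, 5, 6}  B3 = {2, 4, 6}  B4 = {1, 3, 6}  B5 = {1, 6, 7}
Tree: B1–B2, B2–B3, B1–B4, B4–B5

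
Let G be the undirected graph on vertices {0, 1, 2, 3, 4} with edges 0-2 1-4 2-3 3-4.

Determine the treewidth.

1

A width-1 tree decomposition is:
Bags: B1 = {1, 4}  B2 = {3, 4}  B3 = {2, 3}  B4 = {0, 2}
Tree: B1–B2, B2–B3, B3–B4
Every bag has size at most 2, so the width is 2 − 1 = 1 and tw(G) ≤ 1. G has an edge, so its treewidth is at least 1. Hence tw(G) = 1 exactly.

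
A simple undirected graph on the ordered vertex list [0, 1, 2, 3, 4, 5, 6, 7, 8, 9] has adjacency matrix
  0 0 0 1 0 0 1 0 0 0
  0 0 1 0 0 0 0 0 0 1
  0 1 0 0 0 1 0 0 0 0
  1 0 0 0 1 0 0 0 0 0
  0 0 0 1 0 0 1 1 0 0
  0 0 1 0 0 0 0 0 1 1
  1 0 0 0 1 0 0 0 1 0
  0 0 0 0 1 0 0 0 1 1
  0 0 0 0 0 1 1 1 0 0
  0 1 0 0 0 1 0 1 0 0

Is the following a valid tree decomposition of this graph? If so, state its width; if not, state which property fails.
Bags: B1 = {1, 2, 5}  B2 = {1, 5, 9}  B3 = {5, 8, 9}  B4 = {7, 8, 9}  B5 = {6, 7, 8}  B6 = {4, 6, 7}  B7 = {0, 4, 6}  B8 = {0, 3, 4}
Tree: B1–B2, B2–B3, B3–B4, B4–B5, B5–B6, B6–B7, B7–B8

Yes; width 2.

Every vertex of G appears in some bag (union = {0, 1, 2, 3, 4, 5, 6, 7, 8, 9}); every edge is covered by a bag; and for each vertex v the set of bags containing v is connected in the bag tree. The decomposition is therefore valid. The largest bag has 3 vertices, so the width is 2.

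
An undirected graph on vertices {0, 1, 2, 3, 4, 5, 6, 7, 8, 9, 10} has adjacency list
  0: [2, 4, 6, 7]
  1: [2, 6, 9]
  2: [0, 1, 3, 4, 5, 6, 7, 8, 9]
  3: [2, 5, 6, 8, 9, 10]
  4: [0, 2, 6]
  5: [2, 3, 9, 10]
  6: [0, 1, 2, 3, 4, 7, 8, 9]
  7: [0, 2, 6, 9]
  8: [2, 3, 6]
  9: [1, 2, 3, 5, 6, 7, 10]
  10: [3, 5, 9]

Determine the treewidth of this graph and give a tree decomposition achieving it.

Every bag has size at most 4, so the width is 4 − 1 = 3 and tw(G) ≤ 3. For the lower bound, the 4 vertices {2, 3, 5, 9} are pairwise adjacent, and any tree decomposition puts a clique entirely inside one bag — forcing width ≥ 3. Hence tw(G) = 3 exactly.

Treewidth 3.
Bags: B1 = {2, 6, 7, 9}  B2 = {1, 2, 6, 9}  B3 = {2, 3, 6, 9}  B4 = {0, 2, 6, 7}  B5 = {0, 2, 4, 6}  B6 = {2, 3, 5, 9}  B7 = {2, 3, 6, 8}  B8 = {3, 5, 9, 10}
Tree: B1–B2, B2–B3, B1–B4, B4–B5, B3–B6, B3–B7, B6–B8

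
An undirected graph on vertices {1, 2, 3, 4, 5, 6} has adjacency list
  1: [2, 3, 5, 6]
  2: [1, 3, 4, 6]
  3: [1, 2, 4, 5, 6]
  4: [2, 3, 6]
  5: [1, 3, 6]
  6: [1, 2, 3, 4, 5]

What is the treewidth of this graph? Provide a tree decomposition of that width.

Treewidth 3.
Bags: B1 = {2, 3, 4, 6}  B2 = {1, 2, 3, 6}  B3 = {1, 3, 5, 6}
Tree: B1–B2, B2–B3

The largest bag has 4 vertices, giving width 3; this decomposition certifies tw(G) ≤ 3. On the other hand G contains the 4-clique {1, 2, 3, 6}. A clique must lie in a single bag of any decomposition, so no decomposition can have width below 3. Combining the bounds, tw(G) = 3.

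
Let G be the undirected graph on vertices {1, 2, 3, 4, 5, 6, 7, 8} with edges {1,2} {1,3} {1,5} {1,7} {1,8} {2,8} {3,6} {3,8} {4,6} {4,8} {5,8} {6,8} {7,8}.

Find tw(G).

A width-2 tree decomposition is:
Bags: B1 = {1, 7, 8}  B2 = {1, 3, 8}  B3 = {3, 6, 8}  B4 = {1, 2, 8}  B5 = {1, 5, 8}  B6 = {4, 6, 8}
Tree: B1–B2, B2–B3, B1–B4, B4–B5, B3–B6
Each bag holds 3 vertices, so the decomposition has width 2, which upper-bounds the treewidth. On the other hand G contains the 3-clique {1, 2, 8}. A clique must lie in a single bag of any decomposition, so no decomposition can have width below 2. Hence tw(G) = 2 exactly.

2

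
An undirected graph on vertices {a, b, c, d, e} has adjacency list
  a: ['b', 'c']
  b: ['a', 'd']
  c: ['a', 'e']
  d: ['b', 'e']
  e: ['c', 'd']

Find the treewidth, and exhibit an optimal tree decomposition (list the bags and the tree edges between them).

Every bag has size at most 3, so the width is 3 − 1 = 2 and tw(G) ≤ 2. For the lower bound, G contains the cycle e–d–b–a–c–e, so G is not a forest; only forests have treewidth ≤ 1, hence tw(G) ≥ 2. Therefore the treewidth is 2.

Treewidth 2.
One optimal decomposition is:
Bags: B1 = {b, d, e}  B2 = {a, b, e}  B3 = {a, c, e}
Tree: B1–B2, B2–B3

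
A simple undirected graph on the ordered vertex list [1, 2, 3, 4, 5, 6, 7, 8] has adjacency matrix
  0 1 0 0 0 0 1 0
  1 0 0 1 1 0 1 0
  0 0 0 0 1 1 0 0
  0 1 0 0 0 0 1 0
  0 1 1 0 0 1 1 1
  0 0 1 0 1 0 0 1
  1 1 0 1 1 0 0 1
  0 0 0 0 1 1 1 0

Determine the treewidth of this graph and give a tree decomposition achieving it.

The largest bag has 3 vertices, giving width 2; this decomposition certifies tw(G) ≤ 2. Conversely, {1, 2, 7} is a clique of size 3, and the vertices of any clique must share a bag in every tree decomposition; so some bag has ≥ 3 vertices and tw(G) ≥ 2. Therefore the treewidth is 2.

Treewidth 2.
Bags: B1 = {5, 7, 8}  B2 = {5, 6, 8}  B3 = {2, 5, 7}  B4 = {1, 2, 7}  B5 = {3, 5, 6}  B6 = {2, 4, 7}
Tree: B1–B2, B1–B3, B3–B4, B2–B5, B3–B6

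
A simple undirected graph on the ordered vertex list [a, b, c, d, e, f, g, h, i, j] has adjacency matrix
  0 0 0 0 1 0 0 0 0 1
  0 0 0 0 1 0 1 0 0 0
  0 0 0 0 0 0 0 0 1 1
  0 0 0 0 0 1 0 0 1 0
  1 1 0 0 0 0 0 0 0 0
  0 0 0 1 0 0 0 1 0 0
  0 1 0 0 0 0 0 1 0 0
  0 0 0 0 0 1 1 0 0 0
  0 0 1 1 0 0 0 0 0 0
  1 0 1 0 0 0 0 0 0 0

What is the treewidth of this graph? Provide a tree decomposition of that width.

The largest bag has 3 vertices, giving width 2; this decomposition certifies tw(G) ≤ 2. Since g–h–f–d–i–c–j–a–e–b–g is a cycle in G, G is not acyclic. Forests are exactly the graphs of treewidth ≤ 1, so tw(G) ≥ 2. The upper and lower bounds meet at 2, so that is the treewidth.

Treewidth 2.
One such decomposition:
Bags: B1 = {f, g, h}  B2 = {d, f, g}  B3 = {d, g, i}  B4 = {c, g, i}  B5 = {c, g, j}  B6 = {a, g, j}  B7 = {a, e, g}  B8 = {b, e, g}
Tree: B1–B2, B2–B3, B3–B4, B4–B5, B5–B6, B6–B7, B7–B8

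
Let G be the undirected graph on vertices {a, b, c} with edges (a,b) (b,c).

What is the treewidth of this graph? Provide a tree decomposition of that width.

Every bag has size at most 2, so the width is 2 − 1 = 1 and tw(G) ≤ 1. Any graph with an edge has treewidth ≥ 1, and G has the edge b–c. Combining the bounds, tw(G) = 1.

Treewidth 1.
One optimal decomposition is:
Bags: B1 = {b, c}  B2 = {a, b}
Tree: B1–B2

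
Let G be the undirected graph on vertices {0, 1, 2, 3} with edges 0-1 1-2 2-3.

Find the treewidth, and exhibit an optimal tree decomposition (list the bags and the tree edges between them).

Each bag holds 2 vertices, so the decomposition has width 1, which upper-bounds the treewidth. G has an edge, so its treewidth is at least 1. Combining the bounds, tw(G) = 1.

Treewidth 1.
One such decomposition:
Bags: B1 = {2, 3}  B2 = {1, 2}  B3 = {0, 1}
Tree: B1–B2, B2–B3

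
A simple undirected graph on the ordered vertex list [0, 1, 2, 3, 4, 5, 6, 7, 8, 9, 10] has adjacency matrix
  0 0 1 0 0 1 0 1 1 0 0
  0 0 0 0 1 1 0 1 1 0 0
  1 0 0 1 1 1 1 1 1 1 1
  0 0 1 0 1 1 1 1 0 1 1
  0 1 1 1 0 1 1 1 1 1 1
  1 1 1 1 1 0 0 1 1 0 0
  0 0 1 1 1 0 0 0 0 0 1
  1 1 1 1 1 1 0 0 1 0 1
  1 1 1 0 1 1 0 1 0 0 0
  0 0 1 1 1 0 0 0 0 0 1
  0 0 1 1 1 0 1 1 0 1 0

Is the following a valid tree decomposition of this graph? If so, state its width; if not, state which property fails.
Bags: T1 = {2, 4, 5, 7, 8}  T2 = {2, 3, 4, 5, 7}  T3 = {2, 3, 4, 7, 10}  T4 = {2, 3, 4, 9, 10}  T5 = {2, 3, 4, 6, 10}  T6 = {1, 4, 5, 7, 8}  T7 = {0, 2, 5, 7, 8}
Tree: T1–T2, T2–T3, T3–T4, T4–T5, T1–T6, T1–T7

Yes; width 4.

Every vertex of G appears in some bag (union = {0, 1, 2, 3, 4, 5, 6, 7, 8, 9, 10}); every edge is covered by a bag; and for each vertex v the set of bags containing v is connected in the bag tree. The decomposition is therefore valid. The largest bag has 5 vertices, so the width is 4.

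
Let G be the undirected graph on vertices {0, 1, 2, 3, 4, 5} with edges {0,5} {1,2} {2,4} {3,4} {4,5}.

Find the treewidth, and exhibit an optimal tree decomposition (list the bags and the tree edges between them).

Each bag holds 2 vertices, so the decomposition has width 1, which upper-bounds the treewidth. G has an edge, so its treewidth is at least 1. Combining the bounds, tw(G) = 1.

Treewidth 1.
Bags: B1 = {2, 4}  B2 = {4, 5}  B3 = {0, 5}  B4 = {1, 2}  B5 = {3, 4}
Tree: B1–B2, B2–B3, B1–B4, B2–B5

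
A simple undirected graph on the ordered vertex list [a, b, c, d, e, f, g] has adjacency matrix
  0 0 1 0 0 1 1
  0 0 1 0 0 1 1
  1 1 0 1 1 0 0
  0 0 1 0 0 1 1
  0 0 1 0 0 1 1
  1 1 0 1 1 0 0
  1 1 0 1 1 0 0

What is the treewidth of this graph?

3

A width-3 tree decomposition is:
Bags: B1 = {a, c, f, g}  B2 = {c, d, f, g}  B3 = {c, e, f, g}  B4 = {b, c, f, g}
Tree: B1–B2, B2–B3, B3–B4
Each bag holds 4 vertices, so the decomposition has width 3, which upper-bounds the treewidth. For the lower bound: the 4 vertex sets {a,f}, {d,g}, {c}, {e} are disjoint, each induces a connected subgraph, and every pair is joined by at least one edge of G. Contracting each set to a single vertex therefore yields K_{4} as a minor, and since treewidth is minor-monotone, tw(G) ≥ tw(K_{4}) = 3. Combining the bounds, tw(G) = 3.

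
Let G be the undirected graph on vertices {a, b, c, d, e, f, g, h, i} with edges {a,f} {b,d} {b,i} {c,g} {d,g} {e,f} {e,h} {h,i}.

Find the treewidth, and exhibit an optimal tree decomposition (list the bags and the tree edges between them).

Every bag has size at most 2, so the width is 2 − 1 = 1 and tw(G) ≤ 1. Any graph with an edge has treewidth ≥ 1, and G has the edge a–f. The upper and lower bounds meet at 1, so that is the treewidth.

Treewidth 1.
One optimal decomposition is:
Bags: B1 = {a, f}  B2 = {e, f}  B3 = {e, h}  B4 = {h, i}  B5 = {b, i}  B6 = {b, d}  B7 = {d, g}  B8 = {c, g}
Tree: B1–B2, B2–B3, B3–B4, B4–B5, B5–B6, B6–B7, B7–B8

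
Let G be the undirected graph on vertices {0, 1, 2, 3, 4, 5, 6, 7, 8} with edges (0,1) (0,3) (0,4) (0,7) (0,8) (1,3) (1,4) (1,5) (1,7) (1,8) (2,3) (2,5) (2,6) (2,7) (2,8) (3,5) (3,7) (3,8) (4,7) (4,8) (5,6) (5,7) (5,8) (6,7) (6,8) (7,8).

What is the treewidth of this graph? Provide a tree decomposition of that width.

Every bag has size at most 5, so the width is 5 − 1 = 4 and tw(G) ≤ 4. Conversely, {0, 1, 3, 7, 8} is a clique of size 5, and the vertices of any clique must share a bag in every tree decomposition; so some bag has ≥ 5 vertices and tw(G) ≥ 4. The upper and lower bounds meet at 4, so that is the treewidth.

Treewidth 4.
One such decomposition:
Bags: B1 = {2, 5, 6, 7, 8}  B2 = {2, 3, 5, 7, 8}  B3 = {1, 3, 5, 7, 8}  B4 = {0, 1, 3, 7, 8}  B5 = {0, 1, 4, 7, 8}
Tree: B1–B2, B2–B3, B3–B4, B4–B5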